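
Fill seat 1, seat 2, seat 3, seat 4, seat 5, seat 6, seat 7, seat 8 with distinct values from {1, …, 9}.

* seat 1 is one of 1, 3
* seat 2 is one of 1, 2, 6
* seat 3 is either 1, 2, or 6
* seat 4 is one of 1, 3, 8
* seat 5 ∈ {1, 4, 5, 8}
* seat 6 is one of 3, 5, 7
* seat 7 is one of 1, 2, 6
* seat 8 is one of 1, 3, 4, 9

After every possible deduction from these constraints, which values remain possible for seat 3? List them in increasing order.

1, 2, 6

seat 2, seat 3, seat 7 share exactly the 3 values {1, 2, 6}; by pigeonhole those values go to them, so strike 1, 2, 6 from seat 1, seat 4, seat 5, seat 8.
seat 1's domain is down to {3}, so seat 1 = 3. So seat 4, seat 6, seat 8 can't be 3.
seat 4's domain is down to {8}, so seat 4 = 8. Eliminate 8 elsewhere: seat 5.
No further eliminations apply; seat 3 can still be any of 1, 2, 6.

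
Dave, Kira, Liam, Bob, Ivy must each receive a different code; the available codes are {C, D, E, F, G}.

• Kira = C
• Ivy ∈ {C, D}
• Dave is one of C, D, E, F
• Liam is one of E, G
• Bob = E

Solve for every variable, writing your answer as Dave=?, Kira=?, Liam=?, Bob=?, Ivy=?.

Kira has just one choice, so Kira = C. Remove C from Dave, Ivy.
Bob must be E (only option left). Eliminate E elsewhere: Dave, Liam.
Ivy has just one choice, so Ivy = D. Strike D from Dave.
Dave has just one choice, so Dave = F.
Liam must be G (only option left).

Dave=F, Kira=C, Liam=G, Bob=E, Ivy=D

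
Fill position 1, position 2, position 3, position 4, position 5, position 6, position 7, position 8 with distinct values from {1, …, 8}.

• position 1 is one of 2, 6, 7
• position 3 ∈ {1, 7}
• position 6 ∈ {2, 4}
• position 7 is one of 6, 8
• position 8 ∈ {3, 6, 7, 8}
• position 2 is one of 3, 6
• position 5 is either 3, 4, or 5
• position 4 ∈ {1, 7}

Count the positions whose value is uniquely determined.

3

The 8 variables together cover exactly {1, 2, 3, 4, 5, 6, 7, 8} — 8 values for 8 variables — and 5 appears only in position 5's list, so position 5 = 5.
The 7 still-open variables draw from only 7 values {1, 2, 3, 4, 6, 7, 8}, so each is used; only position 6 can be 4, hence position 6 = 4.
The 6 still-open variables together cover exactly {1, 2, 3, 6, 7, 8} — 6 values for 6 variables — and 2 appears only in position 1's list, so position 1 = 2.
The 2 variables position 3 and position 4 are confined to {1, 7}, which locks those values in; drop them from position 8.
Determined: position 1=2, position 5=5, position 6=4. The other positions each still have more than one consistent value. That makes 3.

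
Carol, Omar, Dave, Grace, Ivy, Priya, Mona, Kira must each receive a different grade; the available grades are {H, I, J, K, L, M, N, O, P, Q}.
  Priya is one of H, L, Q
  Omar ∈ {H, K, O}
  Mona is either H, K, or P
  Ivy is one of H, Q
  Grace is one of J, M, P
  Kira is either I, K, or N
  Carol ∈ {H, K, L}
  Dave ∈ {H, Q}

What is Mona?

Dave and Ivy between them cover only {H, Q} — a naked pair. Remove those values from Carol, Omar, Priya, Mona.
Priya must be L (only option left). Strike L from Carol.
Carol has just one choice, so Carol = K. So Omar, Mona, Kira can't be K.
So Mona = P.

P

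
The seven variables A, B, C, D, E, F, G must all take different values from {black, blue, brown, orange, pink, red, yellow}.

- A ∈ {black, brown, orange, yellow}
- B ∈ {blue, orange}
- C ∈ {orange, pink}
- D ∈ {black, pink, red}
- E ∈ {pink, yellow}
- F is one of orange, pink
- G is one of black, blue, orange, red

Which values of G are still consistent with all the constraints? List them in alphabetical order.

The 7 variables draw from only 7 values {black, blue, brown, orange, pink, red, yellow}, so each is used; only A can be brown, hence A = brown.
The 6 still-open variables together cover exactly {black, blue, orange, pink, red, yellow} — 6 values for 6 variables — and yellow appears only in E's list, so E = yellow.
C and F between them cover only {orange, pink} — a naked pair. Remove those values from B, D, G.
B must be blue (only option left). Strike blue from G.
No further eliminations apply; G can still be any of black, red.

black, red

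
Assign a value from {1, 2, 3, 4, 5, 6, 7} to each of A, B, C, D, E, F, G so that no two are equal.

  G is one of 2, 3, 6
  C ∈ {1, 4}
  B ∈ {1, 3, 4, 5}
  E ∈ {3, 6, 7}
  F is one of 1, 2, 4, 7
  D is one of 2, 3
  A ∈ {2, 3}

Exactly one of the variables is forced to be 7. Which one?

Among the 7 variables, 5 fits only B (and all 7 values in {1, 2, 3, 4, 5, 6, 7} must be used), so B = 5.
The 2 variables A and D are confined to {2, 3}, which locks those values in; drop them from E, F, G.
G's domain is down to {6}, so G = 6. So E can't be 6.
So 7 goes to E.

E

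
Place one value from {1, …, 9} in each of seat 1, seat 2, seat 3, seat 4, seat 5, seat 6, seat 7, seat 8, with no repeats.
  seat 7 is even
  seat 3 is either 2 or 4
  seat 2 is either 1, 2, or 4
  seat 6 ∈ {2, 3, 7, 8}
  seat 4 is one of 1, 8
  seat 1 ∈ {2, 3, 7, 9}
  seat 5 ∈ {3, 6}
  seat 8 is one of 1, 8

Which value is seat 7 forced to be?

6

Among the 8 variables, 9 fits only seat 1 (and all 8 values in {1, 2, 3, 4, 6, 7, 8, 9} must be used), so seat 1 = 9.
The 7 still-open variables together cover exactly {1, 2, 3, 4, 6, 7, 8} — 7 values for 7 variables — and 7 appears only in seat 6's list, so seat 6 = 7.
Among the 6 still-open variables, 3 fits only seat 5 (and all 6 values in {1, 2, 3, 4, 6, 8} must be used), so seat 5 = 3.
The 5 still-open variables together cover exactly {1, 2, 4, 6, 8} — 5 values for 5 variables — and 6 appears only in seat 7's list, so seat 7 = 6.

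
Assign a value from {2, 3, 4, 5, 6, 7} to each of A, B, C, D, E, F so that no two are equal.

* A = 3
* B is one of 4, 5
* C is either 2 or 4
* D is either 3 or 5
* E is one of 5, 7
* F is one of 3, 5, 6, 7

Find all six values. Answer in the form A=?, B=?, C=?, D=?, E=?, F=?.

A=3, B=4, C=2, D=5, E=7, F=6

A has just one choice, so A = 3. Eliminate 3 elsewhere: D, F.
D has just one choice, so D = 5. Strike 5 from B, E, F.
That leaves E = 7. So F can't be 7.
F has just one choice, so F = 6.
B has just one choice, so B = 4. Eliminate 4 elsewhere: C.
C must be 2 (only option left).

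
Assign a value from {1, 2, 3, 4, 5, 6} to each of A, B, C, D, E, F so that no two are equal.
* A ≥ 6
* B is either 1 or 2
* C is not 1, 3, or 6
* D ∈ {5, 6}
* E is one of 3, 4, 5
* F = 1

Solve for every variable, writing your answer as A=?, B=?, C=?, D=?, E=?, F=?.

A must be 6 (only option left). Eliminate 6 elsewhere: D.
D must be 5 (only option left). Eliminate 5 elsewhere: C, E.
F must be 1 (only option left). So B can't be 1.
B must be 2 (only option left). Remove 2 from C.
C has just one choice, so C = 4. Eliminate 4 elsewhere: E.
E's domain is down to {3}, so E = 3.

A=6, B=2, C=4, D=5, E=3, F=1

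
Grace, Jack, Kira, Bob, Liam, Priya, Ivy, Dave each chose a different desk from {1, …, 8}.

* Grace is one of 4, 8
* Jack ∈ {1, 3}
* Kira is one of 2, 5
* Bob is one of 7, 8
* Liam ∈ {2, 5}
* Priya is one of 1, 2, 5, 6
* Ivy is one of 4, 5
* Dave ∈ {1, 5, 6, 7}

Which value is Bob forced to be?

7

The 8 variables together cover exactly {1, 2, 3, 4, 5, 6, 7, 8} — 8 values for 8 variables — and 3 appears only in Jack's list, so Jack = 3.
Kira and Liam share exactly the 2 values {2, 5}; by pigeonhole those values go to them, so strike 2, 5 from Priya, Ivy, Dave.
Ivy must be 4 (only option left). So Grace can't be 4.
That leaves Grace = 8. Strike 8 from Bob.
So Bob = 7.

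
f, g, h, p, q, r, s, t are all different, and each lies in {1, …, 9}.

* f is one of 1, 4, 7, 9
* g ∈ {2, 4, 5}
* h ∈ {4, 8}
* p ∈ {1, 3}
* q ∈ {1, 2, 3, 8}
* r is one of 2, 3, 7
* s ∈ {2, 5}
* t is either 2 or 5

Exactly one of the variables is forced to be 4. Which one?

g

Among the 8 variables, 9 fits only f (and all 8 values in {1, 2, 3, 4, 5, 7, 8, 9} must be used), so f = 9.
The 7 still-open variables together cover exactly {1, 2, 3, 4, 5, 7, 8} — 7 values for 7 variables — and 7 appears only in r's list, so r = 7.
The 2 variables s and t are confined to {2, 5}, which locks those values in; drop them from g, q.
So 4 goes to g.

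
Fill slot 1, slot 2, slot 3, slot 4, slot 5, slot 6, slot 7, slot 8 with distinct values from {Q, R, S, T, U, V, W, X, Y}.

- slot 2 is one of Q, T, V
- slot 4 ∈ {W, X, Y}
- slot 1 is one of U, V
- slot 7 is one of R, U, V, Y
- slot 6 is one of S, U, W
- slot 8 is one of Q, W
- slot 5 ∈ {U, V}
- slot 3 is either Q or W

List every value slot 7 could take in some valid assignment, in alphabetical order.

The 2 variables slot 1 and slot 5 are confined to {U, V}, which locks those values in; drop them from slot 2, slot 6, slot 7.
slot 3 and slot 8 share exactly the 2 values {Q, W}; by pigeonhole those values go to them, so strike Q, W from slot 2, slot 4, slot 6.
That leaves slot 2 = T.
slot 6 has just one choice, so slot 6 = S.
No further eliminations apply; slot 7 can still be any of R, Y.

R, Y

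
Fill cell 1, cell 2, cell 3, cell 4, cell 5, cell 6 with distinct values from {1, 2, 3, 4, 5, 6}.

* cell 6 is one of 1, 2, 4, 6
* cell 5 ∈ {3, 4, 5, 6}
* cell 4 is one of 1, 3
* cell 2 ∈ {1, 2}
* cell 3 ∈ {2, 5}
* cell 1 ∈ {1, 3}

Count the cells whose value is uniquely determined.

2

cell 1 and cell 4 between them cover only {1, 3} — a naked pair. Remove those values from cell 2, cell 5, cell 6.
That leaves cell 2 = 2. Remove 2 from cell 3, cell 6.
That leaves cell 3 = 5. Remove 5 from cell 5.
Determined: cell 2=2, cell 3=5. The other cells each still have more than one consistent value. That makes 2.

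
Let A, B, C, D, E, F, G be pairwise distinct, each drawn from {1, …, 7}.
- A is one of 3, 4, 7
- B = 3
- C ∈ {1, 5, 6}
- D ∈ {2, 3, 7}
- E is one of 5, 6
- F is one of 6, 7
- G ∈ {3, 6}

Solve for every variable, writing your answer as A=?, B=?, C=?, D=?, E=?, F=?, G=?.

A=4, B=3, C=1, D=2, E=5, F=7, G=6

B's domain is down to {3}, so B = 3. Eliminate 3 elsewhere: A, D, G.
G must be 6 (only option left). Eliminate 6 elsewhere: C, E, F.
E's domain is down to {5}, so E = 5. Strike 5 from C.
That leaves F = 7. Remove 7 from A, D.
A's domain is down to {4}, so A = 4.
C must be 1 (only option left).
That leaves D = 2.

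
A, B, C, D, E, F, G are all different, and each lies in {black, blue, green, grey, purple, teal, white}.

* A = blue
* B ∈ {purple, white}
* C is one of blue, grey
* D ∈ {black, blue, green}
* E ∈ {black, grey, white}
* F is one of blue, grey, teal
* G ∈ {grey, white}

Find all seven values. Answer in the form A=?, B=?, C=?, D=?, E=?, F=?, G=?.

A's domain is down to {blue}, so A = blue. Strike blue from C, D, F.
C's domain is down to {grey}, so C = grey. So E, F, G can't be grey.
F has just one choice, so F = teal.
G has just one choice, so G = white. So B, E can't be white.
B's domain is down to {purple}, so B = purple.
E's domain is down to {black}, so E = black. Eliminate black elsewhere: D.
D must be green (only option left).

A=blue, B=purple, C=grey, D=green, E=black, F=teal, G=white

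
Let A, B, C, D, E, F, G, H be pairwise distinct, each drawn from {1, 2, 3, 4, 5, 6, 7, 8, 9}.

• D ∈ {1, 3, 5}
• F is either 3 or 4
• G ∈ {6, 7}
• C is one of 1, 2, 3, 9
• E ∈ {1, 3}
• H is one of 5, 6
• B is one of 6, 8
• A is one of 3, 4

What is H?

A and F share exactly the 2 values {3, 4}; by pigeonhole those values go to them, so strike 3, 4 from C, D, E.
E must be 1 (only option left). Remove 1 from C, D.
D has just one choice, so D = 5. Eliminate 5 elsewhere: H.
So H = 6.

6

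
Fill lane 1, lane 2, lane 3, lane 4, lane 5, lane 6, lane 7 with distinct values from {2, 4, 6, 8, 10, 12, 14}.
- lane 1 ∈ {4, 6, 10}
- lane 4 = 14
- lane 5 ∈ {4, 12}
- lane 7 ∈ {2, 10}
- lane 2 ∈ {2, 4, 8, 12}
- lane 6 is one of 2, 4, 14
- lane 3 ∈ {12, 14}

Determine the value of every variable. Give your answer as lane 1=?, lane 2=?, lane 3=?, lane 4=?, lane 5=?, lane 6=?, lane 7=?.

lane 1=6, lane 2=8, lane 3=12, lane 4=14, lane 5=4, lane 6=2, lane 7=10

lane 4's domain is down to {14}, so lane 4 = 14. So lane 3, lane 6 can't be 14.
That leaves lane 3 = 12. Remove 12 from lane 2, lane 5.
lane 5 must be 4 (only option left). So lane 1, lane 2, lane 6 can't be 4.
That leaves lane 6 = 2. So lane 2, lane 7 can't be 2.
lane 7's domain is down to {10}, so lane 7 = 10. So lane 1 can't be 10.
lane 1 must be 6 (only option left).
lane 2 has just one choice, so lane 2 = 8.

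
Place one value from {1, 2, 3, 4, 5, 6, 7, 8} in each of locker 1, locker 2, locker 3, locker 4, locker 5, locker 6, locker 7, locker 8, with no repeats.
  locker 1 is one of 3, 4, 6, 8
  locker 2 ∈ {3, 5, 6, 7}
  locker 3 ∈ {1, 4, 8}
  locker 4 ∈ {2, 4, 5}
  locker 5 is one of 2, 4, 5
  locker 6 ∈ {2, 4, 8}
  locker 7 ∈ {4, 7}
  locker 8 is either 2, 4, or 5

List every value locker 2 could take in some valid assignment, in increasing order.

The 8 variables together cover exactly {1, 2, 3, 4, 5, 6, 7, 8} — 8 values for 8 variables — and 1 appears only in locker 3's list, so locker 3 = 1.
locker 4, locker 5, locker 8 between them cover only {2, 4, 5} — a naked triple. Remove those values from locker 1, locker 2, locker 6, locker 7.
locker 6 has just one choice, so locker 6 = 8. Strike 8 from locker 1.
locker 7 has just one choice, so locker 7 = 7. Remove 7 from locker 2.
No further eliminations apply; locker 2 can still be any of 3, 6.

3, 6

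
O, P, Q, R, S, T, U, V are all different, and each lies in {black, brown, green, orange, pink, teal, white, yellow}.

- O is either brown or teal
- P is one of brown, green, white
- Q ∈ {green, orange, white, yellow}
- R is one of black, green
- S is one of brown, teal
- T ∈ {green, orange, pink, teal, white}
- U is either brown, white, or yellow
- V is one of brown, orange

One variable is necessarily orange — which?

The 8 variables draw from only 8 values {black, brown, green, orange, pink, teal, white, yellow}, so each is used; only R can be black, hence R = black.
Among the 7 still-open variables, pink fits only T (and all 7 values in {brown, green, orange, pink, teal, white, yellow} must be used), so T = pink.
O and S share exactly the 2 values {brown, teal}; by pigeonhole those values go to them, so strike brown, teal from P, U, V.
So orange goes to V.

V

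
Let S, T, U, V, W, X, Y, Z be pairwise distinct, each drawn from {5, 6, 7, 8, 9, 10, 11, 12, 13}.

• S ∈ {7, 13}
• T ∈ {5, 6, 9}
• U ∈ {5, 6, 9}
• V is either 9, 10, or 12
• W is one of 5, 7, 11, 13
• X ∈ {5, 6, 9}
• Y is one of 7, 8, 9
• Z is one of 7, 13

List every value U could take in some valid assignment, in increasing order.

S and Z share exactly the 2 values {7, 13}; by pigeonhole those values go to them, so strike 7, 13 from W, Y.
T, U, X share exactly the 3 values {5, 6, 9}; by pigeonhole those values go to them, so strike 5, 6, 9 from V, W, Y.
That leaves W = 11.
That leaves Y = 8.
No further eliminations apply; U can still be any of 5, 6, 9.

5, 6, 9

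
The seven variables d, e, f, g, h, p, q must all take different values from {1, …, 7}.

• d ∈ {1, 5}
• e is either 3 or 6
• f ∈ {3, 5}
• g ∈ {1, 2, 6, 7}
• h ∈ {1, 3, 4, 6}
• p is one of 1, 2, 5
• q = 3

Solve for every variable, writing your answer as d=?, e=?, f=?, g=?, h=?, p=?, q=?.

d=1, e=6, f=5, g=7, h=4, p=2, q=3

q's domain is down to {3}, so q = 3. Remove 3 from e, f, h.
e has just one choice, so e = 6. So g, h can't be 6.
f's domain is down to {5}, so f = 5. Remove 5 from d, p.
d must be 1 (only option left). So g, h, p can't be 1.
h must be 4 (only option left).
p has just one choice, so p = 2. Remove 2 from g.
g has just one choice, so g = 7.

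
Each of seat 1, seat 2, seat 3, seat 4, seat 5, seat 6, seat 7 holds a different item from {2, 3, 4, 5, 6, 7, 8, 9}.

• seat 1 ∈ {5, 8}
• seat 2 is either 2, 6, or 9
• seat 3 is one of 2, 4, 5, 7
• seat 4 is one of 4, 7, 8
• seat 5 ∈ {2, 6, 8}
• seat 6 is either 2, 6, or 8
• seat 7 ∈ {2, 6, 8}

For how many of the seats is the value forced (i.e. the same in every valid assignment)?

2

The 7 variables draw from only 7 values {2, 4, 5, 6, 7, 8, 9}, so each is used; only seat 2 can be 9, hence seat 2 = 9.
The 3 variables seat 5, seat 6, seat 7 are confined to {2, 6, 8}, which locks those values in; drop them from seat 1, seat 3, seat 4.
seat 1's domain is down to {5}, so seat 1 = 5. Eliminate 5 elsewhere: seat 3.
Determined: seat 1=5, seat 2=9. The other seats each still have more than one consistent value. That makes 2.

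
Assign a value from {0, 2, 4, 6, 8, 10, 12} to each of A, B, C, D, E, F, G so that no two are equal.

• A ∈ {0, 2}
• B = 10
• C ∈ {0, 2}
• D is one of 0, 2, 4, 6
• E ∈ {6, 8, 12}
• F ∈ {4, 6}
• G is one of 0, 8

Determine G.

8

B's domain is down to {10}, so B = 10.
Among the 6 still-open variables, 12 fits only E (and all 6 values in {0, 2, 4, 6, 8, 12} must be used), so E = 12.
The 5 still-open variables draw from only 5 values {0, 2, 4, 6, 8}, so each is used; only G can be 8, hence G = 8.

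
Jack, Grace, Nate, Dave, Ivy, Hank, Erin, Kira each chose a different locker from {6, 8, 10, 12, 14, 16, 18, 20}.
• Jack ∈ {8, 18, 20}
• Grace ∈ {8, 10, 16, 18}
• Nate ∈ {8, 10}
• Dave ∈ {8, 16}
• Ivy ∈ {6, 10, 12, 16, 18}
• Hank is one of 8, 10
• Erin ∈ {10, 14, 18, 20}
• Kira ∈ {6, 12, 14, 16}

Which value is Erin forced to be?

14

The 2 variables Nate and Hank are confined to {8, 10}, which locks those values in; drop them from Jack, Grace, Dave, Ivy, Erin.
Dave's domain is down to {16}, so Dave = 16. So Grace, Ivy, Kira can't be 16.
Grace's domain is down to {18}, so Grace = 18. So Jack, Ivy, Erin can't be 18.
Jack's domain is down to {20}, so Jack = 20. So Erin can't be 20.
So Erin = 14.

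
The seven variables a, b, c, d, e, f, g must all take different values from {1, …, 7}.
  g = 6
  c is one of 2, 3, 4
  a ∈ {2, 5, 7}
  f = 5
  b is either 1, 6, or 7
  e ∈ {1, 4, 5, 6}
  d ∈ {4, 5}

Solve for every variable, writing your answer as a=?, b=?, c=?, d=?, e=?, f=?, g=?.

f's domain is down to {5}, so f = 5. Strike 5 from a, d, e.
That leaves g = 6. Remove 6 from b, e.
d has just one choice, so d = 4. Strike 4 from c, e.
e has just one choice, so e = 1. Strike 1 from b.
b must be 7 (only option left). Strike 7 from a.
a's domain is down to {2}, so a = 2. So c can't be 2.
c's domain is down to {3}, so c = 3.

a=2, b=7, c=3, d=4, e=1, f=5, g=6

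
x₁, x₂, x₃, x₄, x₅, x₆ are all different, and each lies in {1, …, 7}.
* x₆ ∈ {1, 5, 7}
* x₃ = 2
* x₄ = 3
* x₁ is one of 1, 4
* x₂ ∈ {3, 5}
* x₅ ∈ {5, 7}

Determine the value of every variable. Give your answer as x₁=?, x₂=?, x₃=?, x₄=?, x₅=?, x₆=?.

x₃ must be 2 (only option left).
That leaves x₄ = 3. Remove 3 from x₂.
That leaves x₂ = 5. Remove 5 from x₅, x₆.
That leaves x₅ = 7. Eliminate 7 elsewhere: x₆.
That leaves x₆ = 1. Eliminate 1 elsewhere: x₁.
x₁'s domain is down to {4}, so x₁ = 4.

x₁=4, x₂=5, x₃=2, x₄=3, x₅=7, x₆=1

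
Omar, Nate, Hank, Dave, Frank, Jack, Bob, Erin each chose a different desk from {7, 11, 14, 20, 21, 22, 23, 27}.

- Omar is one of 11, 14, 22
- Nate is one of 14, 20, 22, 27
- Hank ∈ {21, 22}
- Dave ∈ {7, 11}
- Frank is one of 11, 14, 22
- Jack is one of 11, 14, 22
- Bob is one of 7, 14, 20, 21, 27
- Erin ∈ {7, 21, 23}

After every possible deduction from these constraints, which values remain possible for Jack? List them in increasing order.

11, 14, 22

The 8 variables together cover exactly {7, 11, 14, 20, 21, 22, 23, 27} — 8 values for 8 variables — and 23 appears only in Erin's list, so Erin = 23.
Omar, Frank, Jack between them cover only {11, 14, 22} — a naked triple. Remove those values from Nate, Hank, Dave, Bob.
That leaves Hank = 21. Strike 21 from Bob.
That leaves Dave = 7. Eliminate 7 elsewhere: Bob.
No further eliminations apply; Jack can still be any of 11, 14, 22.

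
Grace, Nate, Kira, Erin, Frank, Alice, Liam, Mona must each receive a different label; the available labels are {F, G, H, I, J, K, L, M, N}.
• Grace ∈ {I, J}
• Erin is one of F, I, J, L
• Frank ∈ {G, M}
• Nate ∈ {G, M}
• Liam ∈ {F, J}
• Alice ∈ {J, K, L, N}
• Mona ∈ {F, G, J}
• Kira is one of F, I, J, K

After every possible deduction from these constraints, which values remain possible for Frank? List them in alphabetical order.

The 8 variables together cover exactly {F, G, I, J, K, L, M, N} — 8 values for 8 variables — and N appears only in Alice's list, so Alice = N.
The 7 still-open variables together cover exactly {F, G, I, J, K, L, M} — 7 values for 7 variables — and K appears only in Kira's list, so Kira = K.
Among the 6 still-open variables, L fits only Erin (and all 6 values in {F, G, I, J, L, M} must be used), so Erin = L.
The 5 still-open variables draw from only 5 values {F, G, I, J, M}, so each is used; only Grace can be I, hence Grace = I.
Nate and Frank share exactly the 2 values {G, M}; by pigeonhole those values go to them, so strike G, M from Mona.
No further eliminations apply; Frank can still be any of G, M.

G, M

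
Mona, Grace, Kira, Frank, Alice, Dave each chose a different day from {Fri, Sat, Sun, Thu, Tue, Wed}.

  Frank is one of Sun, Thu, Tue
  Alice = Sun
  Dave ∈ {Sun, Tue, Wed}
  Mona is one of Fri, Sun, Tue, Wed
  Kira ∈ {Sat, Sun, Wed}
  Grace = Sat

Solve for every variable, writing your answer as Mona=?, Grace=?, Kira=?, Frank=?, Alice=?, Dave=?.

Grace must be Sat (only option left). So Kira can't be Sat.
Alice has just one choice, so Alice = Sun. So Mona, Kira, Frank, Dave can't be Sun.
Kira must be Wed (only option left). Eliminate Wed elsewhere: Mona, Dave.
Dave has just one choice, so Dave = Tue. Remove Tue from Mona, Frank.
Mona has just one choice, so Mona = Fri.
That leaves Frank = Thu.

Mona=Fri, Grace=Sat, Kira=Wed, Frank=Thu, Alice=Sun, Dave=Tue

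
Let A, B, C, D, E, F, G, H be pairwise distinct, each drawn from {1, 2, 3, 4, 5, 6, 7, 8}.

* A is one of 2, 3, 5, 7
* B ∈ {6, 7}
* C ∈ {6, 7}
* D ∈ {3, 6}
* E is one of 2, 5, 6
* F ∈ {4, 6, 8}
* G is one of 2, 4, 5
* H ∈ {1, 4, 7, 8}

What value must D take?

3

Among the 8 variables, 1 fits only H (and all 8 values in {1, 2, 3, 4, 5, 6, 7, 8} must be used), so H = 1.
The 7 still-open variables together cover exactly {2, 3, 4, 5, 6, 7, 8} — 7 values for 7 variables — and 8 appears only in F's list, so F = 8.
The 6 still-open variables draw from only 6 values {2, 3, 4, 5, 6, 7}, so each is used; only G can be 4, hence G = 4.
B and C share exactly the 2 values {6, 7}; by pigeonhole those values go to them, so strike 6, 7 from A, D, E.
So D = 3.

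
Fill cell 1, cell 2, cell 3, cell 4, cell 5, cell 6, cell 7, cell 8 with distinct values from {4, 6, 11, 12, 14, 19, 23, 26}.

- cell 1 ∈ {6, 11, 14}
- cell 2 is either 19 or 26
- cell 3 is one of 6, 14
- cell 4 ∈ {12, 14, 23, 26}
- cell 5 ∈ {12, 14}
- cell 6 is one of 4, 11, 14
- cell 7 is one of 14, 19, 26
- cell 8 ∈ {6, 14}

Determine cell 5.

12

The 8 variables together cover exactly {4, 6, 11, 12, 14, 19, 23, 26} — 8 values for 8 variables — and 4 appears only in cell 6's list, so cell 6 = 4.
The 7 still-open variables draw from only 7 values {6, 11, 12, 14, 19, 23, 26}, so each is used; only cell 1 can be 11, hence cell 1 = 11.
The 6 still-open variables together cover exactly {6, 12, 14, 19, 23, 26} — 6 values for 6 variables — and 23 appears only in cell 4's list, so cell 4 = 23.
Among the 5 still-open variables, 12 fits only cell 5 (and all 5 values in {6, 12, 14, 19, 26} must be used), so cell 5 = 12.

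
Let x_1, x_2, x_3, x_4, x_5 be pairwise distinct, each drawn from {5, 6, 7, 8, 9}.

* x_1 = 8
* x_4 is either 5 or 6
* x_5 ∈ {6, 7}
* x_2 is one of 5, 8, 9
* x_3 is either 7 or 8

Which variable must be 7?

x_1 must be 8 (only option left). Strike 8 from x_2, x_3.
So 7 goes to x_3.

x_3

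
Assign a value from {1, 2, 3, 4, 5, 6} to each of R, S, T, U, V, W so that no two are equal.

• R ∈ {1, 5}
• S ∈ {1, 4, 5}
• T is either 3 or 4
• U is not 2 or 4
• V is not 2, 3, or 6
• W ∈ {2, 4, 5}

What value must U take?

6

The 6 variables draw from only 6 values {1, 2, 3, 4, 5, 6}, so each is used; only W can be 2, hence W = 2.
Among the 5 still-open variables, 6 fits only U (and all 5 values in {1, 3, 4, 5, 6} must be used), so U = 6.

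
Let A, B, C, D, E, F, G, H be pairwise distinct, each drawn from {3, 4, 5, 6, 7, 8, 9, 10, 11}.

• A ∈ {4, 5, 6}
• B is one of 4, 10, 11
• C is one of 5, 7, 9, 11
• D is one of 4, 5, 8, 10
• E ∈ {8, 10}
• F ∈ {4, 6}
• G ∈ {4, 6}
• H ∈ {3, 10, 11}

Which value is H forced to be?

The 2 variables F and G are confined to {4, 6}, which locks those values in; drop them from A, B, D.
A must be 5 (only option left). Strike 5 from C, D.
The 2 variables D and E are confined to {8, 10}, which locks those values in; drop them from B, H.
B must be 11 (only option left). Strike 11 from C, H.
So H = 3.

3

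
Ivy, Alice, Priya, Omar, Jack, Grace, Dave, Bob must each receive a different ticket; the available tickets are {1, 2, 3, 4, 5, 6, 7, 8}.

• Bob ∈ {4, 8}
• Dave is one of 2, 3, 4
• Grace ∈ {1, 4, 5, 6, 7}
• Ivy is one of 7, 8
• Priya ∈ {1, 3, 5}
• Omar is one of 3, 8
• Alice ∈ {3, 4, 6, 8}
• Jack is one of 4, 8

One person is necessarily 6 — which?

Alice

The 8 variables draw from only 8 values {1, 2, 3, 4, 5, 6, 7, 8}, so each is used; only Dave can be 2, hence Dave = 2.
The 2 variables Jack and Bob are confined to {4, 8}, which locks those values in; drop them from Ivy, Alice, Omar, Grace.
Ivy must be 7 (only option left). Strike 7 from Grace.
Omar has just one choice, so Omar = 3. So Alice, Priya can't be 3.
So 6 goes to Alice.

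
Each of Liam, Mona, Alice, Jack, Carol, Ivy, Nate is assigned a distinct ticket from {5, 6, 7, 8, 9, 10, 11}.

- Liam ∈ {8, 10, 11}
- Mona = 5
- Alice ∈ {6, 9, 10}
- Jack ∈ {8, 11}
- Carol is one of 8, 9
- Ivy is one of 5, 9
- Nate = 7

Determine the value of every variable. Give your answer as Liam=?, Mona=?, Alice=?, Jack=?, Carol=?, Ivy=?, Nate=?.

Liam=10, Mona=5, Alice=6, Jack=11, Carol=8, Ivy=9, Nate=7

Mona has just one choice, so Mona = 5. So Ivy can't be 5.
Ivy's domain is down to {9}, so Ivy = 9. Remove 9 from Alice, Carol.
Nate's domain is down to {7}, so Nate = 7.
Carol has just one choice, so Carol = 8. Strike 8 from Liam, Jack.
That leaves Jack = 11. Eliminate 11 elsewhere: Liam.
Liam must be 10 (only option left). Eliminate 10 elsewhere: Alice.
Alice's domain is down to {6}, so Alice = 6.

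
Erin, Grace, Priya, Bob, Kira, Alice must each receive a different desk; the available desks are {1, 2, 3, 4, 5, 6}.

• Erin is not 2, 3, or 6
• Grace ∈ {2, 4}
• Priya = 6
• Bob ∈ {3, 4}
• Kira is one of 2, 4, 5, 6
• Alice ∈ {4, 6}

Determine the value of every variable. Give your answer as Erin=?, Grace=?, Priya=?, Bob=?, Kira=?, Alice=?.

Priya has just one choice, so Priya = 6. Eliminate 6 elsewhere: Kira, Alice.
That leaves Alice = 4. So Erin, Grace, Bob, Kira can't be 4.
That leaves Grace = 2. Eliminate 2 elsewhere: Kira.
That leaves Bob = 3.
Kira's domain is down to {5}, so Kira = 5. Remove 5 from Erin.
Erin's domain is down to {1}, so Erin = 1.

Erin=1, Grace=2, Priya=6, Bob=3, Kira=5, Alice=4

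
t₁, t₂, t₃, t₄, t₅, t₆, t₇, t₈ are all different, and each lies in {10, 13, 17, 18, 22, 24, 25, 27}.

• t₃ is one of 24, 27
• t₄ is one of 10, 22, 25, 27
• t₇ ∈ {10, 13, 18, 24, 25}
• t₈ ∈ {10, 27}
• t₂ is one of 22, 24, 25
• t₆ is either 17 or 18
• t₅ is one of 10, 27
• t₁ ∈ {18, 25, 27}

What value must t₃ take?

24

The 8 variables draw from only 8 values {10, 13, 17, 18, 22, 24, 25, 27}, so each is used; only t₇ can be 13, hence t₇ = 13.
The 7 still-open variables together cover exactly {10, 17, 18, 22, 24, 25, 27} — 7 values for 7 variables — and 17 appears only in t₆'s list, so t₆ = 17.
The 6 still-open variables together cover exactly {10, 18, 22, 24, 25, 27} — 6 values for 6 variables — and 18 appears only in t₁'s list, so t₁ = 18.
The 2 variables t₅ and t₈ are confined to {10, 27}, which locks those values in; drop them from t₃, t₄.
So t₃ = 24.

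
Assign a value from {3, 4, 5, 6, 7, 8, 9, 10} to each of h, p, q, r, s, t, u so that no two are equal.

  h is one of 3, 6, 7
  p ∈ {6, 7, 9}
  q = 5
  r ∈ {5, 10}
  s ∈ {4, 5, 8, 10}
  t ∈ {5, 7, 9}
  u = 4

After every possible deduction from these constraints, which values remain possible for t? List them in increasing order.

7, 9

q must be 5 (only option left). Eliminate 5 elsewhere: r, s, t.
That leaves r = 10. Strike 10 from s.
That leaves u = 4. Remove 4 from s.
s has just one choice, so s = 8.
No further eliminations apply; t can still be any of 7, 9.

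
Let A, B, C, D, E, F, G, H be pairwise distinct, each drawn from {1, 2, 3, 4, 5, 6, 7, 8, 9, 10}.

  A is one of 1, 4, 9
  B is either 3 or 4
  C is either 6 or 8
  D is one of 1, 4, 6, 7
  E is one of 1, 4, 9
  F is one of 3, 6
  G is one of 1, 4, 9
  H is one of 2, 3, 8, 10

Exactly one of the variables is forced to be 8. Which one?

A, E, G share exactly the 3 values {1, 4, 9}; by pigeonhole those values go to them, so strike 1, 4, 9 from B, D.
B has just one choice, so B = 3. Remove 3 from F, H.
F has just one choice, so F = 6. Eliminate 6 elsewhere: C, D.
So 8 goes to C.

C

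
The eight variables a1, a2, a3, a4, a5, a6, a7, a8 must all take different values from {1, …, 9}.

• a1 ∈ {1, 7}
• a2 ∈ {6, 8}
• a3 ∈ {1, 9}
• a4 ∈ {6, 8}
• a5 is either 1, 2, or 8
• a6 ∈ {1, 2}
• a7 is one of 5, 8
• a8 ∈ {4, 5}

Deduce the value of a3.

Among the 8 variables, 4 fits only a8 (and all 8 values in {1, 2, 4, 5, 6, 7, 8, 9} must be used), so a8 = 4.
Among the 7 still-open variables, 5 fits only a7 (and all 7 values in {1, 2, 5, 6, 7, 8, 9} must be used), so a7 = 5.
Among the 6 still-open variables, 7 fits only a1 (and all 6 values in {1, 2, 6, 7, 8, 9} must be used), so a1 = 7.
Among the 5 still-open variables, 9 fits only a3 (and all 5 values in {1, 2, 6, 8, 9} must be used), so a3 = 9.

9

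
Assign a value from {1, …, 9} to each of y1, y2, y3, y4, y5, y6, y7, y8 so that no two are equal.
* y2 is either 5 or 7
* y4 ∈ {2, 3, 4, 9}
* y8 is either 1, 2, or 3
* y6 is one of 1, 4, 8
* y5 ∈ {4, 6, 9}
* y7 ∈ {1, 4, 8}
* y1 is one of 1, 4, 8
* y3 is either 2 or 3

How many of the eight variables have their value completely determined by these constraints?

2

The 3 variables y1, y6, y7 are confined to {1, 4, 8}, which locks those values in; drop them from y4, y5, y8.
y3 and y8 between them cover only {2, 3} — a naked pair. Remove those values from y4.
y4 must be 9 (only option left). Remove 9 from y5.
y5's domain is down to {6}, so y5 = 6.
Determined: y4=9, y5=6. The other variables each still have more than one consistent value. That makes 2.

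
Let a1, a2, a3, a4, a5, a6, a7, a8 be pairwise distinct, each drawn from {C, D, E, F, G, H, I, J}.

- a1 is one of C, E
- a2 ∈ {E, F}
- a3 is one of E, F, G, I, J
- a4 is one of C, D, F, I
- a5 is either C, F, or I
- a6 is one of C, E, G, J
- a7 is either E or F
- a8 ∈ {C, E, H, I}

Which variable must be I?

a5

The 8 variables together cover exactly {C, D, E, F, G, H, I, J} — 8 values for 8 variables — and D appears only in a4's list, so a4 = D.
The 7 still-open variables draw from only 7 values {C, E, F, G, H, I, J}, so each is used; only a8 can be H, hence a8 = H.
The 2 variables a2 and a7 are confined to {E, F}, which locks those values in; drop them from a1, a3, a5, a6.
a1's domain is down to {C}, so a1 = C. Eliminate C elsewhere: a5, a6.
So I goes to a5.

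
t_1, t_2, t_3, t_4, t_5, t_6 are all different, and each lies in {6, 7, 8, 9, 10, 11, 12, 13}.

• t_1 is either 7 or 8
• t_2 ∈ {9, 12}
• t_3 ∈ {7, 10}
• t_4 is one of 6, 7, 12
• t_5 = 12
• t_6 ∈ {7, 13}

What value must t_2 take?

9

t_5's domain is down to {12}, so t_5 = 12. So t_2, t_4 can't be 12.
So t_2 = 9.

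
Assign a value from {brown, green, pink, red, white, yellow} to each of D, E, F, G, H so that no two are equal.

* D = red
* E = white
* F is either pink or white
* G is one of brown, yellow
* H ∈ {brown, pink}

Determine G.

yellow

D must be red (only option left).
E must be white (only option left). Strike white from F.
F's domain is down to {pink}, so F = pink. Strike pink from H.
H has just one choice, so H = brown. Strike brown from G.
So G = yellow.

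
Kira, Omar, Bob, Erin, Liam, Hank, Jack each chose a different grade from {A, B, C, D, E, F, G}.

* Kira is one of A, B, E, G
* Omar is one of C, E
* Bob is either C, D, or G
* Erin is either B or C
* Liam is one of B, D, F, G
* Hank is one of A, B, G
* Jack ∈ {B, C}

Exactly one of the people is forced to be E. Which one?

Omar

The 7 variables draw from only 7 values {A, B, C, D, E, F, G}, so each is used; only Liam can be F, hence Liam = F.
The 6 still-open variables together cover exactly {A, B, C, D, E, G} — 6 values for 6 variables — and D appears only in Bob's list, so Bob = D.
Erin and Jack share exactly the 2 values {B, C}; by pigeonhole those values go to them, so strike B, C from Kira, Omar, Hank.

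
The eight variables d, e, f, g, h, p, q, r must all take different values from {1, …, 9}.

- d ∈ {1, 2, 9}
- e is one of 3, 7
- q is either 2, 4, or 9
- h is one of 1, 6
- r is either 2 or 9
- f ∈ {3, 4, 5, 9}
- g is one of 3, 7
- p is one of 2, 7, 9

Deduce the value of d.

1

The 8 variables together cover exactly {1, 2, 3, 4, 5, 6, 7, 9} — 8 values for 8 variables — and 5 appears only in f's list, so f = 5.
The 7 still-open variables draw from only 7 values {1, 2, 3, 4, 6, 7, 9}, so each is used; only q can be 4, hence q = 4.
The 6 still-open variables draw from only 6 values {1, 2, 3, 6, 7, 9}, so each is used; only h can be 6, hence h = 6.
The 5 still-open variables draw from only 5 values {1, 2, 3, 7, 9}, so each is used; only d can be 1, hence d = 1.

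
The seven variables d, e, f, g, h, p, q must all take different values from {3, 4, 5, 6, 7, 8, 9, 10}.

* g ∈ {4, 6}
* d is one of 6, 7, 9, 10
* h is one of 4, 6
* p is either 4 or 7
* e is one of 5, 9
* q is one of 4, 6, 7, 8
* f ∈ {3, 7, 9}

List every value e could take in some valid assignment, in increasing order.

5, 9

The 2 variables g and h are confined to {4, 6}, which locks those values in; drop them from d, p, q.
That leaves p = 7. Remove 7 from d, f, q.
That leaves q = 8.
No further eliminations apply; e can still be any of 5, 9.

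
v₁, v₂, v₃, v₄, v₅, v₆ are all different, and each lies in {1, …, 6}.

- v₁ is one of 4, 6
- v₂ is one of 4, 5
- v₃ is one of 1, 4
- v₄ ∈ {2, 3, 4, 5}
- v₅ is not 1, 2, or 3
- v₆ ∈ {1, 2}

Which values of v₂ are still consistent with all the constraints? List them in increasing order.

The 6 variables draw from only 6 values {1, 2, 3, 4, 5, 6}, so each is used; only v₄ can be 3, hence v₄ = 3.
The 5 still-open variables draw from only 5 values {1, 2, 4, 5, 6}, so each is used; only v₆ can be 2, hence v₆ = 2.
The 4 still-open variables together cover exactly {1, 4, 5, 6} — 4 values for 4 variables — and 1 appears only in v₃'s list, so v₃ = 1.
No further eliminations apply; v₂ can still be any of 4, 5.

4, 5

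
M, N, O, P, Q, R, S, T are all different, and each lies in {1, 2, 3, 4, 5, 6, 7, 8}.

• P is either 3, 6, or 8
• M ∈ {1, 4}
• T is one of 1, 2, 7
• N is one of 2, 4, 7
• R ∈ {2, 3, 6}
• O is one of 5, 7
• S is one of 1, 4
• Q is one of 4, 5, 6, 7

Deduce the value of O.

5

The 8 variables together cover exactly {1, 2, 3, 4, 5, 6, 7, 8} — 8 values for 8 variables — and 8 appears only in P's list, so P = 8.
The 7 still-open variables draw from only 7 values {1, 2, 3, 4, 5, 6, 7}, so each is used; only R can be 3, hence R = 3.
The 6 still-open variables together cover exactly {1, 2, 4, 5, 6, 7} — 6 values for 6 variables — and 6 appears only in Q's list, so Q = 6.
The 5 still-open variables draw from only 5 values {1, 2, 4, 5, 7}, so each is used; only O can be 5, hence O = 5.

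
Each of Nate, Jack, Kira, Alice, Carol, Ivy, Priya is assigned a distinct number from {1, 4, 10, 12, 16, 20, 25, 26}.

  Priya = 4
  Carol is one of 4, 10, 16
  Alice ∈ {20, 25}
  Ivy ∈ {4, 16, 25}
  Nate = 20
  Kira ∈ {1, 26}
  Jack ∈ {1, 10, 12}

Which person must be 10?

Nate's domain is down to {20}, so Nate = 20. Eliminate 20 elsewhere: Alice.
Alice's domain is down to {25}, so Alice = 25. Eliminate 25 elsewhere: Ivy.
Priya must be 4 (only option left). So Carol, Ivy can't be 4.
Ivy's domain is down to {16}, so Ivy = 16. Eliminate 16 elsewhere: Carol.
So 10 goes to Carol.

Carol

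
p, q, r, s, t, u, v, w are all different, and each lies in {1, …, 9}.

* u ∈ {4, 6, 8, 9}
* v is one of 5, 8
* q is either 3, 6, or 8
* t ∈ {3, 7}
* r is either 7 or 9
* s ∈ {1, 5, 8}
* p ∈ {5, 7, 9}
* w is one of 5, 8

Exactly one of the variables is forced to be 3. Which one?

t

The 8 variables draw from only 8 values {1, 3, 4, 5, 6, 7, 8, 9}, so each is used; only s can be 1, hence s = 1.
Among the 7 still-open variables, 4 fits only u (and all 7 values in {3, 4, 5, 6, 7, 8, 9} must be used), so u = 4.
Among the 6 still-open variables, 6 fits only q (and all 6 values in {3, 5, 6, 7, 8, 9} must be used), so q = 6.
The 5 still-open variables draw from only 5 values {3, 5, 7, 8, 9}, so each is used; only t can be 3, hence t = 3.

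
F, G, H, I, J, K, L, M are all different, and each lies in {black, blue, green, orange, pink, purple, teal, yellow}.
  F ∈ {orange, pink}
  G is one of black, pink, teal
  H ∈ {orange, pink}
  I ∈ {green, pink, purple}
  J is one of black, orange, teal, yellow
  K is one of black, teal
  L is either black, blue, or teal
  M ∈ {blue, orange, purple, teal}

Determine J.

The 8 variables together cover exactly {black, blue, green, orange, pink, purple, teal, yellow} — 8 values for 8 variables — and green appears only in I's list, so I = green.
The 7 still-open variables together cover exactly {black, blue, orange, pink, purple, teal, yellow} — 7 values for 7 variables — and purple appears only in M's list, so M = purple.
The 6 still-open variables draw from only 6 values {black, blue, orange, pink, teal, yellow}, so each is used; only L can be blue, hence L = blue.
The 5 still-open variables draw from only 5 values {black, orange, pink, teal, yellow}, so each is used; only J can be yellow, hence J = yellow.

yellow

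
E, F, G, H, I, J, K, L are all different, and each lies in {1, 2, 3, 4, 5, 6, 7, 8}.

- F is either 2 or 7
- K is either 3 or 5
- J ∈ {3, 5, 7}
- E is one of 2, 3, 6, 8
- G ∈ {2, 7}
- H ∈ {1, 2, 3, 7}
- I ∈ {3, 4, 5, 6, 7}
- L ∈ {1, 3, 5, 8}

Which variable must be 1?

The 8 variables draw from only 8 values {1, 2, 3, 4, 5, 6, 7, 8}, so each is used; only I can be 4, hence I = 4.
The 7 still-open variables together cover exactly {1, 2, 3, 5, 6, 7, 8} — 7 values for 7 variables — and 6 appears only in E's list, so E = 6.
Among the 6 still-open variables, 8 fits only L (and all 6 values in {1, 2, 3, 5, 7, 8} must be used), so L = 8.
The 5 still-open variables draw from only 5 values {1, 2, 3, 5, 7}, so each is used; only H can be 1, hence H = 1.

H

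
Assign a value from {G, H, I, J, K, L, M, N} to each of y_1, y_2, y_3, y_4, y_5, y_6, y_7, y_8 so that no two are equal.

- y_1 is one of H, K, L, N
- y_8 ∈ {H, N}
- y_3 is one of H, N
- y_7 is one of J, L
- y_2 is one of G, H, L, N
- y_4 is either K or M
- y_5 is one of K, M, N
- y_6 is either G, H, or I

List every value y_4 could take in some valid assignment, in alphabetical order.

The 8 variables draw from only 8 values {G, H, I, J, K, L, M, N}, so each is used; only y_6 can be I, hence y_6 = I.
The 7 still-open variables together cover exactly {G, H, J, K, L, M, N} — 7 values for 7 variables — and G appears only in y_2's list, so y_2 = G.
The 6 still-open variables together cover exactly {H, J, K, L, M, N} — 6 values for 6 variables — and J appears only in y_7's list, so y_7 = J.
Among the 5 still-open variables, L fits only y_1 (and all 5 values in {H, K, L, M, N} must be used), so y_1 = L.
y_3 and y_8 share exactly the 2 values {H, N}; by pigeonhole those values go to them, so strike H, N from y_5.
No further eliminations apply; y_4 can still be any of K, M.

K, M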